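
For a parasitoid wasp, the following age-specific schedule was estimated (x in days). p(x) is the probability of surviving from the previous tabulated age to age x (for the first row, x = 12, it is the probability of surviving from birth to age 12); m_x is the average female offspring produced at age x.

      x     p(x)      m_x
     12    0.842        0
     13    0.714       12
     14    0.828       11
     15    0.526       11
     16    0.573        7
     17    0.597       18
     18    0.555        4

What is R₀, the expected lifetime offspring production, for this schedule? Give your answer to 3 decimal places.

18.431

Survivorship from birth: l_x = p_12·p_13·…·p_x.
  l_12 = 0.84200
  l_13 = 0.60119
  l_14 = 0.49778
  l_15 = 0.26183
  l_16 = 0.15003
  l_17 = 0.08957
  l_18 = 0.04971
R₀ = Σ l_x m_x:
  age 12: 0.84200 × 0 = 0.0000
  age 13: 0.60119 × 12 = 7.2143
  age 14: 0.49778 × 11 = 5.4756
  age 15: 0.26183 × 11 = 2.8801
  age 16: 0.15003 × 7 = 1.0502
  age 17: 0.08957 × 18 = 1.6123
  age 18: 0.04971 × 4 = 0.1988
R₀ = 0.0000 + 7.2143 + 5.4756 + 2.8801 + 1.0502 + 1.6123 + 0.1988 = 18.4313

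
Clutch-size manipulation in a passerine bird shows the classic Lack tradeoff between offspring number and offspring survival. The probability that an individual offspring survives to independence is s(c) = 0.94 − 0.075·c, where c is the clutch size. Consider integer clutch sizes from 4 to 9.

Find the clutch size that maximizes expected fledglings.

6

Expected fledglings = c × s(c):
  c=4: 4 × 0.640 = 2.560
  c=5: 5 × 0.565 = 2.825
  c=6: 6 × 0.490 = 2.940
  c=7: 7 × 0.415 = 2.905
  c=8: 8 × 0.340 = 2.720
  c=9: 9 × 0.265 = 2.385
Maximum at c = 6 (2.940 fledglings).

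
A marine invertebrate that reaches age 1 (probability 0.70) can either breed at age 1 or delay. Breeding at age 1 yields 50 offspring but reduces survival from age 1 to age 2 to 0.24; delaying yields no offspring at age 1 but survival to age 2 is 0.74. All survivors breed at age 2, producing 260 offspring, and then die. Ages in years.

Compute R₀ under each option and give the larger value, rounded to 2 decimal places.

breed at age 1: R₀ = 0.70 × (50 + 0.24 × 260) = 0.70 × 112.4000 = 78.6800
delay to age 2: R₀ = 0.70 × (0.74 × 260) = 0.70 × 192.4000 = 134.6800
Higher: delay to age 2 (134.6800).

134.68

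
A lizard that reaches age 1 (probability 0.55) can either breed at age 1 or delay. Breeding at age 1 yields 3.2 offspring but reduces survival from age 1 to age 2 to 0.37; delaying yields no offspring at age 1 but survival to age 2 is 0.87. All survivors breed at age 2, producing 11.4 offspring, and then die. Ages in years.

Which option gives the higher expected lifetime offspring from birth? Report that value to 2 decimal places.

breed at age 1: R₀ = 0.55 × (3.2 + 0.37 × 11.4) = 0.55 × 7.4180 = 4.0799
delay to age 2: R₀ = 0.55 × (0.87 × 11.4) = 0.55 × 9.9180 = 5.4549
Higher: delay to age 2 (5.4549).

5.45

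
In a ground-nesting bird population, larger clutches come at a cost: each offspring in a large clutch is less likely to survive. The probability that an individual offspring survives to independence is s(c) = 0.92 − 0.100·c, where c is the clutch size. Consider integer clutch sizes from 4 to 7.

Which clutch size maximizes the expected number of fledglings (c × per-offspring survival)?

Expected fledglings = c × s(c):
  c=4: 4 × 0.520 = 2.080
  c=5: 5 × 0.420 = 2.100
  c=6: 6 × 0.320 = 1.920
  c=7: 7 × 0.220 = 1.540
Maximum at c = 5 (2.100 fledglings).

5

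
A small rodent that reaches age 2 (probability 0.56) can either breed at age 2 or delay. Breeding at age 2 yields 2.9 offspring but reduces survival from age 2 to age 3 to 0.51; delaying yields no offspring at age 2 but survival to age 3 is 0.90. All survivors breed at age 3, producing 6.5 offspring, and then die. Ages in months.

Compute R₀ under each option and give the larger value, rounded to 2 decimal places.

breed at age 2: R₀ = 0.56 × (2.9 + 0.51 × 6.5) = 0.56 × 6.2150 = 3.4804
delay to age 3: R₀ = 0.56 × (0.90 × 6.5) = 0.56 × 5.8500 = 3.2760
Higher: breed at age 2 (3.4804).

3.48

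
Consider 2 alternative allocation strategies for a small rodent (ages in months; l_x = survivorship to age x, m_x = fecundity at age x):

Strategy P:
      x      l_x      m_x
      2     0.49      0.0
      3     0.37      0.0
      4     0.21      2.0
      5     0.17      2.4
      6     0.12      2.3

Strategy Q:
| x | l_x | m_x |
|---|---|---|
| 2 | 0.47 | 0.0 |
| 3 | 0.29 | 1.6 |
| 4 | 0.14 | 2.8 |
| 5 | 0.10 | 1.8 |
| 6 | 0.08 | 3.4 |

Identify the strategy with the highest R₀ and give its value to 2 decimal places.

1.31

Strategy P: R₀ = 0.49×0.0 + 0.37×0.0 + 0.21×2.0 + 0.17×2.4 + 0.12×2.3 = 1.1040
Strategy Q: R₀ = 0.47×0.0 + 0.29×1.6 + 0.14×2.8 + 0.10×1.8 + 0.08×3.4 = 1.3080
Highest R₀: strategy Q with 1.3080.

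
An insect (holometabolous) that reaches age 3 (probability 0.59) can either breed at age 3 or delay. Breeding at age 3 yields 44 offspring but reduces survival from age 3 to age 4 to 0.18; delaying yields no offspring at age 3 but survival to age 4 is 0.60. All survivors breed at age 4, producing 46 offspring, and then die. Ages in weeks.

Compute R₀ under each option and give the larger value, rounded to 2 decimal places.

30.85

breed at age 3: R₀ = 0.59 × (44 + 0.18 × 46) = 0.59 × 52.2800 = 30.8452
delay to age 4: R₀ = 0.59 × (0.60 × 46) = 0.59 × 27.6000 = 16.2840
Higher: breed at age 3 (30.8452).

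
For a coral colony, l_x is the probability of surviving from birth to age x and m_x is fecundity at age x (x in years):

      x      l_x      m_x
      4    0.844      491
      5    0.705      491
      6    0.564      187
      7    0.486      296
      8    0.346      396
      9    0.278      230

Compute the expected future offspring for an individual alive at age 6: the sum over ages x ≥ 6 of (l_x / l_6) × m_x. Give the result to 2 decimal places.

798.37

l_6 = 0.564. Conditional survival from age 6 to x is l_x / l_6.
  x=6: (0.564/0.564) × 187 = 187.0000
  x=7: (0.486/0.564) × 296 = 255.0638
  x=8: (0.346/0.564) × 396 = 242.9362
  x=9: (0.278/0.564) × 230 = 113.3688
Sum = 187.0000 + 255.0638 + 242.9362 + 113.3688 = 798.3688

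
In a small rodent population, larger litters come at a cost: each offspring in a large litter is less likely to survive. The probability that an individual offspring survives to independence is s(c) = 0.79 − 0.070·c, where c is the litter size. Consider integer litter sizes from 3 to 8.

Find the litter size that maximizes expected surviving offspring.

6

Expected surviving offspring = c × s(c):
  c=3: 3 × 0.580 = 1.740
  c=4: 4 × 0.510 = 2.040
  c=5: 5 × 0.440 = 2.200
  c=6: 6 × 0.370 = 2.220
  c=7: 7 × 0.300 = 2.100
  c=8: 8 × 0.230 = 1.840
Maximum at c = 6 (2.220 surviving offspring).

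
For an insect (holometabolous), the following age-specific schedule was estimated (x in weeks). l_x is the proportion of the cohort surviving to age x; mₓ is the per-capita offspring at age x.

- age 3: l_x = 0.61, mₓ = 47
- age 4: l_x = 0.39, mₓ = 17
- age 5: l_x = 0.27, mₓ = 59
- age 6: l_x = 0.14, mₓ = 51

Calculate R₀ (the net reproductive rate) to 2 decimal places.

58.37

R₀ = Σ l_x mₓ:
  age 3: 0.61 × 47 = 28.6700
  age 4: 0.39 × 17 = 6.6300
  age 5: 0.27 × 59 = 15.9300
  age 6: 0.14 × 51 = 7.1400
R₀ = 28.6700 + 6.6300 + 15.9300 + 7.1400 = 58.3700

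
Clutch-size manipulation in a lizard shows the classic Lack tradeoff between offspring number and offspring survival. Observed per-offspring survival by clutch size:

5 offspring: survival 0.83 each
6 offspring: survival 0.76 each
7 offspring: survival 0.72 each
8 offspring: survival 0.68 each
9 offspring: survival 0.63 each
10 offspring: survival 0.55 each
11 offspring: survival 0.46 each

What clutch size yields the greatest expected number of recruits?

9

Expected recruits = c × s(c):
  c=5: 5 × 0.83 = 4.150
  c=6: 6 × 0.76 = 4.560
  c=7: 7 × 0.72 = 5.040
  c=8: 8 × 0.68 = 5.440
  c=9: 9 × 0.63 = 5.670
  c=10: 10 × 0.55 = 5.500
  c=11: 11 × 0.46 = 5.060
Maximum at c = 9 (5.670 recruits).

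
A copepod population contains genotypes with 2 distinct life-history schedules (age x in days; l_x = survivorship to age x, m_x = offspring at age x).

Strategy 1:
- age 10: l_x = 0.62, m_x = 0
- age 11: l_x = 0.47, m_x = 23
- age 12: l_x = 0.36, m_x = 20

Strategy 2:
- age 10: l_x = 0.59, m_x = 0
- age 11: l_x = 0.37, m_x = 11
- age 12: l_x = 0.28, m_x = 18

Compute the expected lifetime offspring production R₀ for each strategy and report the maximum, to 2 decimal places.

18.01

Strategy 1: R₀ = 0.62×0 + 0.47×23 + 0.36×20 = 18.0100
Strategy 2: R₀ = 0.59×0 + 0.37×11 + 0.28×18 = 9.1100
Highest R₀: strategy 1 with 18.0100.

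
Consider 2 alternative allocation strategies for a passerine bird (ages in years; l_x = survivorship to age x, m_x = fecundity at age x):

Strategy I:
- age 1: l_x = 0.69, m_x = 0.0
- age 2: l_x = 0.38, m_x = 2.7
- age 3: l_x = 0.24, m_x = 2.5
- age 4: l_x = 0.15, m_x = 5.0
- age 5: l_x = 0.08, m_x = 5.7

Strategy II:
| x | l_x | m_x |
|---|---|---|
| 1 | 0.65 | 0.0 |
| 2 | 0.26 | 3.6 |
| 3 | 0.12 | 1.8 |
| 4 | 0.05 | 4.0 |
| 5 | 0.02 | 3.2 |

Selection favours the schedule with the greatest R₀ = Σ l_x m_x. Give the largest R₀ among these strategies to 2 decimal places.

Strategy I: R₀ = 0.69×0.0 + 0.38×2.7 + 0.24×2.5 + 0.15×5.0 + 0.08×5.7 = 2.8320
Strategy II: R₀ = 0.65×0.0 + 0.26×3.6 + 0.12×1.8 + 0.05×4.0 + 0.02×3.2 = 1.4160
Highest R₀: strategy I with 2.8320.

2.83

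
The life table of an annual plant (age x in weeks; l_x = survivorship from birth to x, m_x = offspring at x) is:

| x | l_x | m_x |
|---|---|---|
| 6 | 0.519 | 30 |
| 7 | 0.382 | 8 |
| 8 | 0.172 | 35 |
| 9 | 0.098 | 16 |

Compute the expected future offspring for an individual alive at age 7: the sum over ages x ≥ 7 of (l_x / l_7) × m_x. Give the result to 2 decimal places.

l_7 = 0.382. Conditional survival from age 7 to x is l_x / l_7.
  x=7: (0.382/0.382) × 8 = 8.0000
  x=8: (0.172/0.382) × 35 = 15.7592
  x=9: (0.098/0.382) × 16 = 4.1047
Sum = 8.0000 + 15.7592 + 4.1047 = 27.8639

27.86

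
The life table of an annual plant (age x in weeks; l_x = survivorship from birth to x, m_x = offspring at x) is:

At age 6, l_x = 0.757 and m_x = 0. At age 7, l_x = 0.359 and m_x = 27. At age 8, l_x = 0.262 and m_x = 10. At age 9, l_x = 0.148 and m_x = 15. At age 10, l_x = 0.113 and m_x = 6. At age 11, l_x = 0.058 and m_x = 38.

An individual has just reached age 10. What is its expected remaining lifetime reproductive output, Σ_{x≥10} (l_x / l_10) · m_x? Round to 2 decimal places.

25.50

l_10 = 0.113. Conditional survival from age 10 to x is l_x / l_10.
  x=10: (0.113/0.113) × 6 = 6.0000
  x=11: (0.058/0.113) × 38 = 19.5044
Sum = 6.0000 + 19.5044 = 25.5044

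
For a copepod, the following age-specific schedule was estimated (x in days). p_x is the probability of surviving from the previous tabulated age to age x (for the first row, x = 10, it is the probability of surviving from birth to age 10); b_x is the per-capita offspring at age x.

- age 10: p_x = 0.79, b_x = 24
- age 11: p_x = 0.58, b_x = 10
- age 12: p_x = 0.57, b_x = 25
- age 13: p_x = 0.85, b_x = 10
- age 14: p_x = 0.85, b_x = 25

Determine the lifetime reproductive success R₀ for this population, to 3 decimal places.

Survivorship from birth: l_x = p_10·p_11·…·p_x.
  l_10 = 0.79000
  l_11 = 0.45820
  l_12 = 0.26117
  l_13 = 0.22200
  l_14 = 0.18870
R₀ = Σ l_x b_x:
  age 10: 0.79000 × 24 = 18.9600
  age 11: 0.45820 × 10 = 4.5820
  age 12: 0.26117 × 25 = 6.5293
  age 13: 0.22200 × 10 = 2.2200
  age 14: 0.18870 × 25 = 4.7175
R₀ = 18.9600 + 4.5820 + 6.5293 + 2.2200 + 4.7175 = 37.0087

37.009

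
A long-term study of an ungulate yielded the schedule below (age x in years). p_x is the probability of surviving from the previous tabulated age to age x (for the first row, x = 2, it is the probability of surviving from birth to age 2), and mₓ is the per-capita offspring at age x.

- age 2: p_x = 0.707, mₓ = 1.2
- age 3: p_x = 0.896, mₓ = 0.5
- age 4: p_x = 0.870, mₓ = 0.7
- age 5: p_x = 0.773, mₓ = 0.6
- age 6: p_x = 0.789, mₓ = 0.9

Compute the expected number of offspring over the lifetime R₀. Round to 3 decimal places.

2.109

Survivorship from birth: l_x = p_2·p_3·…·p_x.
  l_2 = 0.70700
  l_3 = 0.63347
  l_4 = 0.55112
  l_5 = 0.42602
  l_6 = 0.33613
R₀ = Σ l_x mₓ:
  age 2: 0.70700 × 1.2 = 0.8484
  age 3: 0.63347 × 0.5 = 0.3167
  age 4: 0.55112 × 0.7 = 0.3858
  age 5: 0.42602 × 0.6 = 0.2556
  age 6: 0.33613 × 0.9 = 0.3025
R₀ = 0.8484 + 0.3167 + 0.3858 + 0.2556 + 0.3025 = 2.1090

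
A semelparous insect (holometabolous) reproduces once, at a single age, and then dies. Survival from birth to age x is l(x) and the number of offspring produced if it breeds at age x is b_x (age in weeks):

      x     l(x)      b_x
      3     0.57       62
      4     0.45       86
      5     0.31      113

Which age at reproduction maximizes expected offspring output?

4

Expected offspring if breeding at age x = l(x) × b_x:
  age 3: 0.57 × 62 = 35.340
  age 4: 0.45 × 86 = 38.700
  age 5: 0.31 × 113 = 35.030
Maximum at age 4 (38.700).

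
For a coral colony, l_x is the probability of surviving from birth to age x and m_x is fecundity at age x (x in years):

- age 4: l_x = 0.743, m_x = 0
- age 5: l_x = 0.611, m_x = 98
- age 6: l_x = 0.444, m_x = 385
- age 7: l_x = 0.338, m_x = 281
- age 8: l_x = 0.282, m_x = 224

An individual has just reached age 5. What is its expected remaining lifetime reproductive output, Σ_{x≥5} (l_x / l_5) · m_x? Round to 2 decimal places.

636.60

l_5 = 0.611. Conditional survival from age 5 to x is l_x / l_5.
  x=5: (0.611/0.611) × 98 = 98.0000
  x=6: (0.444/0.611) × 385 = 279.7709
  x=7: (0.338/0.611) × 281 = 155.4468
  x=8: (0.282/0.611) × 224 = 103.3846
Sum = 98.0000 + 279.7709 + 155.4468 + 103.3846 = 636.6023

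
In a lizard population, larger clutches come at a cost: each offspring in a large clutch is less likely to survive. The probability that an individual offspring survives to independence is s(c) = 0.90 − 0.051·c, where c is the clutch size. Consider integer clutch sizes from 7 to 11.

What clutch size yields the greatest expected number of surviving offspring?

9

Expected surviving offspring = c × s(c):
  c=7: 7 × 0.543 = 3.801
  c=8: 8 × 0.492 = 3.936
  c=9: 9 × 0.441 = 3.969
  c=10: 10 × 0.390 = 3.900
  c=11: 11 × 0.339 = 3.729
Maximum at c = 9 (3.969 surviving offspring).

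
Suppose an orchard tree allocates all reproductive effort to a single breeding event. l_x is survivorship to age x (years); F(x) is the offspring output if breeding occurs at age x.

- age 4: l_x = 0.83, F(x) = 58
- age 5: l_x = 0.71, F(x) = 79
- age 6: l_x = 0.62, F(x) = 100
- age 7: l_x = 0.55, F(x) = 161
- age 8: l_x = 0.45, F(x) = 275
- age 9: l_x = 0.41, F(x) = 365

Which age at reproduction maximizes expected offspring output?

9

Expected offspring if breeding at age x = l_x × F(x):
  age 4: 0.83 × 58 = 48.140
  age 5: 0.71 × 79 = 56.090
  age 6: 0.62 × 100 = 62.000
  age 7: 0.55 × 161 = 88.550
  age 8: 0.45 × 275 = 123.750
  age 9: 0.41 × 365 = 149.650
Maximum at age 9 (149.650).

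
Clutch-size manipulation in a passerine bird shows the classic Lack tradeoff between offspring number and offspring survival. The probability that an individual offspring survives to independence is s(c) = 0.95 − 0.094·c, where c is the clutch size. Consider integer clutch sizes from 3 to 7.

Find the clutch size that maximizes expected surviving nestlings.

Expected surviving nestlings = c × s(c):
  c=3: 3 × 0.668 = 2.004
  c=4: 4 × 0.574 = 2.296
  c=5: 5 × 0.480 = 2.400
  c=6: 6 × 0.386 = 2.316
  c=7: 7 × 0.292 = 2.044
Maximum at c = 5 (2.400 surviving nestlings).

5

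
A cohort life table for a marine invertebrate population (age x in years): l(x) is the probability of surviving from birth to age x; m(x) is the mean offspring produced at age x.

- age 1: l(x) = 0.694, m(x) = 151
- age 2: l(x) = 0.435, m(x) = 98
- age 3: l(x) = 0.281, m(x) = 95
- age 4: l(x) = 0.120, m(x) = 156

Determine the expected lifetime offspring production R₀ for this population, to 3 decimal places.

192.839

R₀ = Σ l(x) m(x):
  age 1: 0.694 × 151 = 104.7940
  age 2: 0.435 × 98 = 42.6300
  age 3: 0.281 × 95 = 26.6950
  age 4: 0.120 × 156 = 18.7200
R₀ = 104.7940 + 42.6300 + 26.6950 + 18.7200 = 192.8390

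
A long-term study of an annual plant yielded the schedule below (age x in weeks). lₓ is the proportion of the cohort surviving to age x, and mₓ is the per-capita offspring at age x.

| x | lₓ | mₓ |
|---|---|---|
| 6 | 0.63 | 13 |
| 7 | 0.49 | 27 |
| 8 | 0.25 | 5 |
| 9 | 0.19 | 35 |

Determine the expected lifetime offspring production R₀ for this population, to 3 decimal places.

29.320

R₀ = Σ lₓ mₓ:
  age 6: 0.63 × 13 = 8.1900
  age 7: 0.49 × 27 = 13.2300
  age 8: 0.25 × 5 = 1.2500
  age 9: 0.19 × 35 = 6.6500
R₀ = 8.1900 + 13.2300 + 1.2500 + 6.6500 = 29.3200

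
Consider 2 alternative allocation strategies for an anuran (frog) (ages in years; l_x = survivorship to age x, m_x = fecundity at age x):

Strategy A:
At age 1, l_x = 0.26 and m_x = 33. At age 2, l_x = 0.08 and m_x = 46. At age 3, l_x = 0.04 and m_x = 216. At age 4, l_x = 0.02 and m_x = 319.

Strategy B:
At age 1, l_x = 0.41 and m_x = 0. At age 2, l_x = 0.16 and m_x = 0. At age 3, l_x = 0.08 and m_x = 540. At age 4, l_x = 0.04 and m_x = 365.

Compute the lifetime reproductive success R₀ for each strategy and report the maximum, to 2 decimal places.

57.80

Strategy A: R₀ = 0.26×33 + 0.08×46 + 0.04×216 + 0.02×319 = 27.2800
Strategy B: R₀ = 0.41×0 + 0.16×0 + 0.08×540 + 0.04×365 = 57.8000
Highest R₀: strategy B with 57.8000.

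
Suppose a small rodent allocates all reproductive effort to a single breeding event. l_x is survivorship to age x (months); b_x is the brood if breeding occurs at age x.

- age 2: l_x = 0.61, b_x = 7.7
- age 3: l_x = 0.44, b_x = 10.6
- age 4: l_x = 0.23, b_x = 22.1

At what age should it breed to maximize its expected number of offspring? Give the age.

Expected offspring if breeding at age x = l_x × b_x:
  age 2: 0.61 × 7.7 = 4.697
  age 3: 0.44 × 10.6 = 4.664
  age 4: 0.23 × 22.1 = 5.083
Maximum at age 4 (5.083).

4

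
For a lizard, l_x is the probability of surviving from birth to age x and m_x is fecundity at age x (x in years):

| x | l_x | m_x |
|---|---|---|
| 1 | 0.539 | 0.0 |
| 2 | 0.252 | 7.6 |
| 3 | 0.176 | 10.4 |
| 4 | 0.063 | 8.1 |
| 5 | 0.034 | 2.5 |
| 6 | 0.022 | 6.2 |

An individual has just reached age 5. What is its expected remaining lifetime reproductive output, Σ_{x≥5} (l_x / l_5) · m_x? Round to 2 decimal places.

l_5 = 0.034. Conditional survival from age 5 to x is l_x / l_5.
  x=5: (0.034/0.034) × 2.5 = 2.5000
  x=6: (0.022/0.034) × 6.2 = 4.0118
Sum = 2.5000 + 4.0118 = 6.5118

6.51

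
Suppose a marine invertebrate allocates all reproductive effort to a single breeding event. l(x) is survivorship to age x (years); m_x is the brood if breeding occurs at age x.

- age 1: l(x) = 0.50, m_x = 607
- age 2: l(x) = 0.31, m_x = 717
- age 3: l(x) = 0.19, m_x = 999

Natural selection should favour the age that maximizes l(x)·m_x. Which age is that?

Expected offspring if breeding at age x = l(x) × m_x:
  age 1: 0.50 × 607 = 303.500
  age 2: 0.31 × 717 = 222.270
  age 3: 0.19 × 999 = 189.810
Maximum at age 1 (303.500).

1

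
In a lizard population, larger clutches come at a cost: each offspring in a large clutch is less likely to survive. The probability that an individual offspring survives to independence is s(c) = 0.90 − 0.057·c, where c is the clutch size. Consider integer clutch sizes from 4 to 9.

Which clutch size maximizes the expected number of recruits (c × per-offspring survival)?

Expected recruits = c × s(c):
  c=4: 4 × 0.672 = 2.688
  c=5: 5 × 0.615 = 3.075
  c=6: 6 × 0.558 = 3.348
  c=7: 7 × 0.501 = 3.507
  c=8: 8 × 0.444 = 3.552
  c=9: 9 × 0.387 = 3.483
Maximum at c = 8 (3.552 recruits).

8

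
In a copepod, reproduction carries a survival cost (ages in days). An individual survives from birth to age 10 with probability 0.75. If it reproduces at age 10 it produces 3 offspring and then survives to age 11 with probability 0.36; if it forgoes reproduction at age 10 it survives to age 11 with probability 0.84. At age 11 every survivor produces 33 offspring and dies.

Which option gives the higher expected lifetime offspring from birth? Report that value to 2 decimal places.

20.79

breed at age 10: R₀ = 0.75 × (3 + 0.36 × 33) = 0.75 × 14.8800 = 11.1600
delay to age 11: R₀ = 0.75 × (0.84 × 33) = 0.75 × 27.7200 = 20.7900
Higher: delay to age 11 (20.7900).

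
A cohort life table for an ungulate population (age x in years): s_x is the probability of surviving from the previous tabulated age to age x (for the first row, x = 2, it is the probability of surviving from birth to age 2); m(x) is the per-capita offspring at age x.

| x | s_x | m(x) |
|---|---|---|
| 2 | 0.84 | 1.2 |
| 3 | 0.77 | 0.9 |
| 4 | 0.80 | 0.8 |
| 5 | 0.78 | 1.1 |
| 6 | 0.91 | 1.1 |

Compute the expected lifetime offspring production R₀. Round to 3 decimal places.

Survivorship from birth: l_x = s_2·s_3·…·s_x.
  l_2 = 0.84000
  l_3 = 0.64680
  l_4 = 0.51744
  l_5 = 0.40360
  l_6 = 0.36728
R₀ = Σ l_x m(x):
  age 2: 0.84000 × 1.2 = 1.0080
  age 3: 0.64680 × 0.9 = 0.5821
  age 4: 0.51744 × 0.8 = 0.4140
  age 5: 0.40360 × 1.1 = 0.4440
  age 6: 0.36728 × 1.1 = 0.4040
R₀ = 1.0080 + 0.5821 + 0.4140 + 0.4440 + 0.4040 = 2.8520

2.852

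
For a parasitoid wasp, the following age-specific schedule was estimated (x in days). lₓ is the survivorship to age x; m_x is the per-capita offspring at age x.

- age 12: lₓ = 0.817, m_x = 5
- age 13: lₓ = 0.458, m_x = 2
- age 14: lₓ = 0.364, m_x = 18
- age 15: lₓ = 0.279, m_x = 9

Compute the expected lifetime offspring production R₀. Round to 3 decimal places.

14.064

R₀ = Σ lₓ m_x:
  age 12: 0.817 × 5 = 4.0850
  age 13: 0.458 × 2 = 0.9160
  age 14: 0.364 × 18 = 6.5520
  age 15: 0.279 × 9 = 2.5110
R₀ = 4.0850 + 0.9160 + 6.5520 + 2.5110 = 14.0640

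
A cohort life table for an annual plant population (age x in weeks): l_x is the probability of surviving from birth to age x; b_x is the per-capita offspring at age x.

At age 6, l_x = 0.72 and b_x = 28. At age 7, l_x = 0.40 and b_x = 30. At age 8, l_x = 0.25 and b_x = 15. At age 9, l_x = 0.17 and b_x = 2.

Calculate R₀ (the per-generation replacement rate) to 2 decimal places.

R₀ = Σ l_x b_x:
  age 6: 0.72 × 28 = 20.1600
  age 7: 0.40 × 30 = 12.0000
  age 8: 0.25 × 15 = 3.7500
  age 9: 0.17 × 2 = 0.3400
R₀ = 20.1600 + 12.0000 + 3.7500 + 0.3400 = 36.2500

36.25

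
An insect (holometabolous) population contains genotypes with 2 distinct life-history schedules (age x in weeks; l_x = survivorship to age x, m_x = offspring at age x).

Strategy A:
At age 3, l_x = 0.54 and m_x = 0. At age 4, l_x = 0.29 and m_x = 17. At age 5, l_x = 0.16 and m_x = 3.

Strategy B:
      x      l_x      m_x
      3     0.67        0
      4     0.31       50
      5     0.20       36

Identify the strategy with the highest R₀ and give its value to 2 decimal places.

22.70

Strategy A: R₀ = 0.54×0 + 0.29×17 + 0.16×3 = 5.4100
Strategy B: R₀ = 0.67×0 + 0.31×50 + 0.20×36 = 22.7000
Highest R₀: strategy B with 22.7000.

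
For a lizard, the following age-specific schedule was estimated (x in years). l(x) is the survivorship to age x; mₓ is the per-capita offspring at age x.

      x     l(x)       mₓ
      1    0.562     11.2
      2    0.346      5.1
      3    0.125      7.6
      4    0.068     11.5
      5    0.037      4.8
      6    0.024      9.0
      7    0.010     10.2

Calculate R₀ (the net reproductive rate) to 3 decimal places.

R₀ = Σ l(x) mₓ:
  age 1: 0.562 × 11.2 = 6.2944
  age 2: 0.346 × 5.1 = 1.7646
  age 3: 0.125 × 7.6 = 0.9500
  age 4: 0.068 × 11.5 = 0.7820
  age 5: 0.037 × 4.8 = 0.1776
  age 6: 0.024 × 9.0 = 0.2160
  age 7: 0.010 × 10.2 = 0.1020
R₀ = 6.2944 + 1.7646 + 0.9500 + 0.7820 + 0.1776 + 0.2160 + 0.1020 = 10.2866

10.287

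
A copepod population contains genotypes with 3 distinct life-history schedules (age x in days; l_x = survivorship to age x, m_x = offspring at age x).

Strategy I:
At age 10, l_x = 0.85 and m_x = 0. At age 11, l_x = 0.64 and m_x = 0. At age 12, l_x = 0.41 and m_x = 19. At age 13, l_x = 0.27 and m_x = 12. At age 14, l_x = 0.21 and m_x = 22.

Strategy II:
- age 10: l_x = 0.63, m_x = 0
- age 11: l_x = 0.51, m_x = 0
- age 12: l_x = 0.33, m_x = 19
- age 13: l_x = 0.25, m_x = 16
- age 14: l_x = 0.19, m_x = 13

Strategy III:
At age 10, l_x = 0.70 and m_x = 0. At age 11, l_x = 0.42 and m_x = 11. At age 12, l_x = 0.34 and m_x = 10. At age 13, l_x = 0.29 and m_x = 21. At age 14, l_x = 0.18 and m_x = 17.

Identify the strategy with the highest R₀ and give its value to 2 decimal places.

Strategy I: R₀ = 0.85×0 + 0.64×0 + 0.41×19 + 0.27×12 + 0.21×22 = 15.6500
Strategy II: R₀ = 0.63×0 + 0.51×0 + 0.33×19 + 0.25×16 + 0.19×13 = 12.7400
Strategy III: R₀ = 0.70×0 + 0.42×11 + 0.34×10 + 0.29×21 + 0.18×17 = 17.1700
Highest R₀: strategy III with 17.1700.

17.17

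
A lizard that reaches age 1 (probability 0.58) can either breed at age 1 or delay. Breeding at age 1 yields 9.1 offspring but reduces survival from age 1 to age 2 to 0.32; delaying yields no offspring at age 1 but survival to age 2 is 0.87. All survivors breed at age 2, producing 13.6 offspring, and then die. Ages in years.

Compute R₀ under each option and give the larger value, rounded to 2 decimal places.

7.80

breed at age 1: R₀ = 0.58 × (9.1 + 0.32 × 13.6) = 0.58 × 13.4520 = 7.8022
delay to age 2: R₀ = 0.58 × (0.87 × 13.6) = 0.58 × 11.8320 = 6.8626
Higher: breed at age 1 (7.8022).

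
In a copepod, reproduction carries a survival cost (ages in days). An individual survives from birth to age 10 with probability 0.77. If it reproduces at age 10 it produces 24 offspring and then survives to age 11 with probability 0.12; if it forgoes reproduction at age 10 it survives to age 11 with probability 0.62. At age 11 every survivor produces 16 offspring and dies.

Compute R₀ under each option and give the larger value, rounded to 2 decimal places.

breed at age 10: R₀ = 0.77 × (24 + 0.12 × 16) = 0.77 × 25.9200 = 19.9584
delay to age 11: R₀ = 0.77 × (0.62 × 16) = 0.77 × 9.9200 = 7.6384
Higher: breed at age 10 (19.9584).

19.96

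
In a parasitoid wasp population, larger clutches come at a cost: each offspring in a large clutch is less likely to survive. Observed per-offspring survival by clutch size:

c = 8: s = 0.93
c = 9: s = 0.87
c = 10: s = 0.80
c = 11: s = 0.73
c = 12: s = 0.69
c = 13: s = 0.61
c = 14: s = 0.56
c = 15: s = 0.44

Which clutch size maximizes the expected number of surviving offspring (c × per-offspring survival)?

12

Expected surviving offspring = c × s(c):
  c=8: 8 × 0.93 = 7.440
  c=9: 9 × 0.87 = 7.830
  c=10: 10 × 0.80 = 8.000
  c=11: 11 × 0.73 = 8.030
  c=12: 12 × 0.69 = 8.280
  c=13: 13 × 0.61 = 7.930
  c=14: 14 × 0.56 = 7.840
  c=15: 15 × 0.44 = 6.600
Maximum at c = 12 (8.280 surviving offspring).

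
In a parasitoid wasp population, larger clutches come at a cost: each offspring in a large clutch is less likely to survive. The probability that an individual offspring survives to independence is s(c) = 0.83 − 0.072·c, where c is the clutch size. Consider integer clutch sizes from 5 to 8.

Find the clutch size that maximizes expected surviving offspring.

Expected surviving offspring = c × s(c):
  c=5: 5 × 0.470 = 2.350
  c=6: 6 × 0.398 = 2.388
  c=7: 7 × 0.326 = 2.282
  c=8: 8 × 0.254 = 2.032
Maximum at c = 6 (2.388 surviving offspring).

6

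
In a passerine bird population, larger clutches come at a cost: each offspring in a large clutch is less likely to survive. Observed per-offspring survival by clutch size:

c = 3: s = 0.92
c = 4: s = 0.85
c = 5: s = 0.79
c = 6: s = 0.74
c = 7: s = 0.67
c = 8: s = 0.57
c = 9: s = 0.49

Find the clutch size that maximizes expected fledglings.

7

Expected fledglings = c × s(c):
  c=3: 3 × 0.92 = 2.760
  c=4: 4 × 0.85 = 3.400
  c=5: 5 × 0.79 = 3.950
  c=6: 6 × 0.74 = 4.440
  c=7: 7 × 0.67 = 4.690
  c=8: 8 × 0.57 = 4.560
  c=9: 9 × 0.49 = 4.410
Maximum at c = 7 (4.690 fledglings).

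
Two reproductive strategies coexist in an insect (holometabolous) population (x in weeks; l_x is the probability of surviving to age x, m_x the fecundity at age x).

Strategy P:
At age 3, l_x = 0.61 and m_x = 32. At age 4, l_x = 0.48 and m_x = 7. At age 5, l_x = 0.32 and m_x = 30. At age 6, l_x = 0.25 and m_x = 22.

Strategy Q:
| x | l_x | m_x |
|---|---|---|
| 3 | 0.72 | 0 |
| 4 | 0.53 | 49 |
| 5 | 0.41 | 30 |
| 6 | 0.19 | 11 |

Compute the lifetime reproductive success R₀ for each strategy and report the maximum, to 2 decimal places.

40.36

Strategy P: R₀ = 0.61×32 + 0.48×7 + 0.32×30 + 0.25×22 = 37.9800
Strategy Q: R₀ = 0.72×0 + 0.53×49 + 0.41×30 + 0.19×11 = 40.3600
Highest R₀: strategy Q with 40.3600.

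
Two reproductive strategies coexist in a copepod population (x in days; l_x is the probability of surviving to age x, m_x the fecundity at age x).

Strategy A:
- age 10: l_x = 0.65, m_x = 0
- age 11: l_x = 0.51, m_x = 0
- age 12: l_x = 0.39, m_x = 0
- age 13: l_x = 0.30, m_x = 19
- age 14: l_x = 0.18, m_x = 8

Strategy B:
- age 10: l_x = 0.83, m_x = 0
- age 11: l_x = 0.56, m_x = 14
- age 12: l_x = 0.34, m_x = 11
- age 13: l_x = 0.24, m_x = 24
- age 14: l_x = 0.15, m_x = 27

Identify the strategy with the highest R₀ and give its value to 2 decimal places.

21.39

Strategy A: R₀ = 0.65×0 + 0.51×0 + 0.39×0 + 0.30×19 + 0.18×8 = 7.1400
Strategy B: R₀ = 0.83×0 + 0.56×14 + 0.34×11 + 0.24×24 + 0.15×27 = 21.3900
Highest R₀: strategy B with 21.3900.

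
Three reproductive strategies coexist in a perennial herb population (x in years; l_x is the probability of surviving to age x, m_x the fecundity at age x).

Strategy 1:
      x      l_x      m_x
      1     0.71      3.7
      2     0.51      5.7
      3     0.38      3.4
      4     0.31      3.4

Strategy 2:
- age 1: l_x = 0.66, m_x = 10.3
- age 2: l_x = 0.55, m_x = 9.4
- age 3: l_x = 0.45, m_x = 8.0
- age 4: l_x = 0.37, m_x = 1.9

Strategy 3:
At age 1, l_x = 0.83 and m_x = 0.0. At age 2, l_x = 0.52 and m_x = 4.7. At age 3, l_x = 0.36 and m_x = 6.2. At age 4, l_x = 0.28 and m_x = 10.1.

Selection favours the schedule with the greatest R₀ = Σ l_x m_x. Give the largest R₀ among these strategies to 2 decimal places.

16.27

Strategy 1: R₀ = 0.71×3.7 + 0.51×5.7 + 0.38×3.4 + 0.31×3.4 = 7.8800
Strategy 2: R₀ = 0.66×10.3 + 0.55×9.4 + 0.45×8.0 + 0.37×1.9 = 16.2710
Strategy 3: R₀ = 0.83×0.0 + 0.52×4.7 + 0.36×6.2 + 0.28×10.1 = 7.5040
Highest R₀: strategy 2 with 16.2710.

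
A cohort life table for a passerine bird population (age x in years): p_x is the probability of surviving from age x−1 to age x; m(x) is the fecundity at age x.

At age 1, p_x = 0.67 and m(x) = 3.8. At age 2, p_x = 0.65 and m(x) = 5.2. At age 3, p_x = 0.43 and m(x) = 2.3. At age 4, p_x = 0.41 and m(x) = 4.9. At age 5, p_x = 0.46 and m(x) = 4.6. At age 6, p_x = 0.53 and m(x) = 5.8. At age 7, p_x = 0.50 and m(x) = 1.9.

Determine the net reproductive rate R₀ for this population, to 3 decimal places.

5.906

Survivorship from birth: l_x = p_1·p_2·…·p_x.
  l_1 = 0.67000
  l_2 = 0.43550
  l_3 = 0.18727
  l_4 = 0.07678
  l_5 = 0.03532
  l_6 = 0.01872
  l_7 = 0.00936
R₀ = Σ l_x m(x):
  age 1: 0.67000 × 3.8 = 2.5460
  age 2: 0.43550 × 5.2 = 2.2646
  age 3: 0.18727 × 2.3 = 0.4307
  age 4: 0.07678 × 4.9 = 0.3762
  age 5: 0.03532 × 4.6 = 0.1625
  age 6: 0.01872 × 5.8 = 0.1086
  age 7: 0.00936 × 1.9 = 0.0178
R₀ = 2.5460 + 2.2646 + 0.4307 + 0.3762 + 0.1625 + 0.1086 + 0.0178 = 5.9064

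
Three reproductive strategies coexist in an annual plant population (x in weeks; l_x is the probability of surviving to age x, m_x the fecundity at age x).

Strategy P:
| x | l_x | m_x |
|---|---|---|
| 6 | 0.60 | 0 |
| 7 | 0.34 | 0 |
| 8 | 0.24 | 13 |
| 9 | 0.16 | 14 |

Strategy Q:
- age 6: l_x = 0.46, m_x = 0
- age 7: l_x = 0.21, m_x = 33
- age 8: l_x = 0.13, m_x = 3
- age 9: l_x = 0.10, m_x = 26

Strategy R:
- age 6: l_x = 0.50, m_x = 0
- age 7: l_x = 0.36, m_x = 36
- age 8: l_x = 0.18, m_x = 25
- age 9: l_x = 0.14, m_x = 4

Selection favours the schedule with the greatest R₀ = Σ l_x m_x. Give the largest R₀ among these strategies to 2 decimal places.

18.02

Strategy P: R₀ = 0.60×0 + 0.34×0 + 0.24×13 + 0.16×14 = 5.3600
Strategy Q: R₀ = 0.46×0 + 0.21×33 + 0.13×3 + 0.10×26 = 9.9200
Strategy R: R₀ = 0.50×0 + 0.36×36 + 0.18×25 + 0.14×4 = 18.0200
Highest R₀: strategy R with 18.0200.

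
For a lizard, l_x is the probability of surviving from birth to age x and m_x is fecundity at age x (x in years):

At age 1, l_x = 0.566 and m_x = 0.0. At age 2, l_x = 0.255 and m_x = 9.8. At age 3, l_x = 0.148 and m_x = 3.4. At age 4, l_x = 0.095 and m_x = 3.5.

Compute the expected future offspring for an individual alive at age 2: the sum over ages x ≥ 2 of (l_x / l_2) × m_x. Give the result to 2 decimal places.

13.08

l_2 = 0.255. Conditional survival from age 2 to x is l_x / l_2.
  x=2: (0.255/0.255) × 9.8 = 9.8000
  x=3: (0.148/0.255) × 3.4 = 1.9733
  x=4: (0.095/0.255) × 3.5 = 1.3039
Sum = 9.8000 + 1.9733 + 1.3039 = 13.0773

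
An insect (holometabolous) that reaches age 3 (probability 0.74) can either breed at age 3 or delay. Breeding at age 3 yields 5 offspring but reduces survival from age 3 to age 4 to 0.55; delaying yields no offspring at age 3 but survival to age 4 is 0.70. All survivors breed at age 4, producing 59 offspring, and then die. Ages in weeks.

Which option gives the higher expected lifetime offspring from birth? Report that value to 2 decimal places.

30.56

breed at age 3: R₀ = 0.74 × (5 + 0.55 × 59) = 0.74 × 37.4500 = 27.7130
delay to age 4: R₀ = 0.74 × (0.70 × 59) = 0.74 × 41.3000 = 30.5620
Higher: delay to age 4 (30.5620).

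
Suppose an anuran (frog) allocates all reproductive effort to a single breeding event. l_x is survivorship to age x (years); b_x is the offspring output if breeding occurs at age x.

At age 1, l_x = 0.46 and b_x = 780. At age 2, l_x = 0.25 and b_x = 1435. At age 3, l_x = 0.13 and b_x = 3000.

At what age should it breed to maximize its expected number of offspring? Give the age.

3

Expected offspring if breeding at age x = l_x × b_x:
  age 1: 0.46 × 780 = 358.800
  age 2: 0.25 × 1435 = 358.750
  age 3: 0.13 × 3000 = 390.000
Maximum at age 3 (390.000).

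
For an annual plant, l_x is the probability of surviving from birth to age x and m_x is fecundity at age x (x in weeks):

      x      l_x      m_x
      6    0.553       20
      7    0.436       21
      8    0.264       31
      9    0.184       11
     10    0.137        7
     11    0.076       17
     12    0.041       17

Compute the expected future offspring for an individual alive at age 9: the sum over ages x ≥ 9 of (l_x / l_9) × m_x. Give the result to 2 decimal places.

27.02

l_9 = 0.184. Conditional survival from age 9 to x is l_x / l_9.
  x=9: (0.184/0.184) × 11 = 11.0000
  x=10: (0.137/0.184) × 7 = 5.2120
  x=11: (0.076/0.184) × 17 = 7.0217
  x=12: (0.041/0.184) × 17 = 3.7880
Sum = 11.0000 + 5.2120 + 7.0217 + 3.7880 = 27.0217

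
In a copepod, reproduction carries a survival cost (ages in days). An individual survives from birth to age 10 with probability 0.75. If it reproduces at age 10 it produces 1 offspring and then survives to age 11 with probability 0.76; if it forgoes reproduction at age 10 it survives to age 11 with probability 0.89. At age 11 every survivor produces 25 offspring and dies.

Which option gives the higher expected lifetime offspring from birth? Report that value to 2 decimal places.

16.69

breed at age 10: R₀ = 0.75 × (1 + 0.76 × 25) = 0.75 × 20.0000 = 15.0000
delay to age 11: R₀ = 0.75 × (0.89 × 25) = 0.75 × 22.2500 = 16.6875
Higher: delay to age 11 (16.6875).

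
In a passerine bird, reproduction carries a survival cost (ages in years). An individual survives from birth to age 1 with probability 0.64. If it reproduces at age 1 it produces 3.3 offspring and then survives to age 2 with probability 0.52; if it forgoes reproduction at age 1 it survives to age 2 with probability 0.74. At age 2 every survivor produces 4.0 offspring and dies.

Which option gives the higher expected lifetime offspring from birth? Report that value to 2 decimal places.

3.44

breed at age 1: R₀ = 0.64 × (3.3 + 0.52 × 4.0) = 0.64 × 5.3800 = 3.4432
delay to age 2: R₀ = 0.64 × (0.74 × 4.0) = 0.64 × 2.9600 = 1.8944
Higher: breed at age 1 (3.4432).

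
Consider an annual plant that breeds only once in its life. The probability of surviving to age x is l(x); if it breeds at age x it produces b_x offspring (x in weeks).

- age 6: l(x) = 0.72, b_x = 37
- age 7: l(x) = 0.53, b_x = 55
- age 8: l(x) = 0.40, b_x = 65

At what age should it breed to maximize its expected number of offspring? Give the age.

Expected offspring if breeding at age x = l(x) × b_x:
  age 6: 0.72 × 37 = 26.640
  age 7: 0.53 × 55 = 29.150
  age 8: 0.40 × 65 = 26.000
Maximum at age 7 (29.150).

7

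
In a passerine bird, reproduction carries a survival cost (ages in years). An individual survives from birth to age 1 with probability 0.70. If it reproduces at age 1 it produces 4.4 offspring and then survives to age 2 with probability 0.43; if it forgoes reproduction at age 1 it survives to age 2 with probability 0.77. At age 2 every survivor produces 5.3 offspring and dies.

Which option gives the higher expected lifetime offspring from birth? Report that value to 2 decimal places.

breed at age 1: R₀ = 0.70 × (4.4 + 0.43 × 5.3) = 0.70 × 6.6790 = 4.6753
delay to age 2: R₀ = 0.70 × (0.77 × 5.3) = 0.70 × 4.0810 = 2.8567
Higher: breed at age 1 (4.6753).

4.68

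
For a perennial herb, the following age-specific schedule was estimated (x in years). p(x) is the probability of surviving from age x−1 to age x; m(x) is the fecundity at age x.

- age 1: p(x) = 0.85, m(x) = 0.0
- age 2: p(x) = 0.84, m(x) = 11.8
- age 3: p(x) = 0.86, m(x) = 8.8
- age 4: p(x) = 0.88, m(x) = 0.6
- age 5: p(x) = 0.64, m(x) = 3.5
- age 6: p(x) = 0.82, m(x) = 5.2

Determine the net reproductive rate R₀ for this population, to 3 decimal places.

16.838

Survivorship from birth: l_x = p_1·p_2·…·p_x.
  l_1 = 0.85000
  l_2 = 0.71400
  l_3 = 0.61404
  l_4 = 0.54036
  l_5 = 0.34583
  l_6 = 0.28358
R₀ = Σ l_x m(x):
  age 1: 0.85000 × 0.0 = 0.0000
  age 2: 0.71400 × 11.8 = 8.4252
  age 3: 0.61404 × 8.8 = 5.4036
  age 4: 0.54036 × 0.6 = 0.3242
  age 5: 0.34583 × 3.5 = 1.2104
  age 6: 0.28358 × 5.2 = 1.4746
R₀ = 0.0000 + 8.4252 + 5.4036 + 0.3242 + 1.2104 + 1.4746 = 16.8380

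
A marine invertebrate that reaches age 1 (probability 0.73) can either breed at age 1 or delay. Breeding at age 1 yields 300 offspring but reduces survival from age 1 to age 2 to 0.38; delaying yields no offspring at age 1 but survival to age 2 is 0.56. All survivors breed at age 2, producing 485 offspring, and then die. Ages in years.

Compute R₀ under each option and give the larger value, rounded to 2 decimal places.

breed at age 1: R₀ = 0.73 × (300 + 0.38 × 485) = 0.73 × 484.3000 = 353.5390
delay to age 2: R₀ = 0.73 × (0.56 × 485) = 0.73 × 271.6000 = 198.2680
Higher: breed at age 1 (353.5390).

353.54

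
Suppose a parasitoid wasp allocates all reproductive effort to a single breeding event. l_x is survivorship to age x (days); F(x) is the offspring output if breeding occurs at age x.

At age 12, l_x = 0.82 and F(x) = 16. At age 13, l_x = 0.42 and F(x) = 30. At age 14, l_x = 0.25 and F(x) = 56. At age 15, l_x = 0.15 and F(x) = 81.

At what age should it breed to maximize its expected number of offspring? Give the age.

14

Expected offspring if breeding at age x = l_x × F(x):
  age 12: 0.82 × 16 = 13.120
  age 13: 0.42 × 30 = 12.600
  age 14: 0.25 × 56 = 14.000
  age 15: 0.15 × 81 = 12.150
Maximum at age 14 (14.000).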